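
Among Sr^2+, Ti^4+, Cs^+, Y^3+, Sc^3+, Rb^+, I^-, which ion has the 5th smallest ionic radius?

Electron counts and nuclear charges: Ti^4+ has 18 e⁻ (Z=22), Sc^3+ has 18 e⁻ (Z=21), Y^3+ has 36 e⁻ (Z=39), Sr^2+ has 36 e⁻ (Z=38), Rb^+ has 36 e⁻ (Z=37), Cs^+ has 54 e⁻ (Z=55), I^- has 54 e⁻ (Z=53). Ti^4+ < Sc^3+ (isoelectronic, higher Z=22 is smaller); Sc^3+ < Y^3+ (same group, 1 shell fewer); Y^3+ < Sr^2+ (both 36 e⁻, Z=39>38); Sr^2+ < Rb^+ (isoelectronic, higher Z=38 is smaller); Rb^+ < Cs^+ (same group, 1 shell fewer); Cs^+ < I^- (both 54 e⁻, Z=55>53).
Full ascending order: Ti^4+ < Sc^3+ < Y^3+ < Sr^2+ < Rb^+ < Cs^+ < I^-. Counting from the smallest, position 5 is Rb^+.

Rb^+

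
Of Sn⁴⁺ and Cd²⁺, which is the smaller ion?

These species are isoelectronic with 46 electrons. The only difference is the number of protons: Sn⁴⁺ (Z=50), Cd²⁺ (Z=48). The strongest nuclear pull (Sn⁴⁺) gives the smallest ion.

Sn⁴⁺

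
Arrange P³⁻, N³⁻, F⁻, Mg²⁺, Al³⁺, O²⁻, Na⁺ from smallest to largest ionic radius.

Al³⁺: 10 e⁻, Z=13, Mg²⁺: 10 e⁻, Z=12, Na⁺: 10 e⁻, Z=11, F⁻: 10 e⁻, Z=9, O²⁻: 10 e⁻, Z=8, N³⁻: 10 e⁻, Z=7, P³⁻: 18 e⁻, Z=15. Al³⁺ < Mg²⁺ (isoelectronic, higher Z=13 is smaller); Mg²⁺ < Na⁺ (both 10 e⁻, Z=12>11); Na⁺ < F⁻ (isoelectronic, higher Z=11 is smaller); F⁻ < O²⁻ (both 10 e⁻, Z=9>8); O²⁻ < N³⁻ (both 10 e⁻, Z=8>7); N³⁻ < P³⁻ (same group, 1 shell fewer).

Al³⁺ < Mg²⁺ < Na⁺ < F⁻ < O²⁻ < N³⁻ < P³⁻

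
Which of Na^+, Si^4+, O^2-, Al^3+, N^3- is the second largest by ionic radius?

O^2-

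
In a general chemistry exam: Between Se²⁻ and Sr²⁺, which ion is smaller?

Sr²⁺

Each ion has 36 electrons. The ranking follows nuclear charge in reverse — greater Z gives a smaller radius. Sr²⁺ (Z=38), Se²⁻ (Z=34).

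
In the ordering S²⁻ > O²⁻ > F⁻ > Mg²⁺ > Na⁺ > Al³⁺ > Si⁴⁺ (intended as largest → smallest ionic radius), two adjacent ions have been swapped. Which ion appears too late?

Na⁺

Compare adjacent ions: they are isoelectronic (10 e⁻) and Mg has more protons than Na (12 vs 11), making Mg²⁺ smaller — yet in this decreasing list Mg²⁺ sits before Na⁺. Nothing else is reversed, so Na⁺ should move one place to the left.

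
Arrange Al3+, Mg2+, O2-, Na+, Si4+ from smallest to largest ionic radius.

Si4+ < Al3+ < Mg2+ < Na+ < O2-

All of these have 10 electrons (isoelectronic). With the same electron cloud, the ion with the most protons pulls it in tightest. Nuclear charges: Si4+ (Z=14), Al3+ (Z=13), Mg2+ (Z=12), Na+ (Z=11), O2- (Z=8). Highest Z is smallest.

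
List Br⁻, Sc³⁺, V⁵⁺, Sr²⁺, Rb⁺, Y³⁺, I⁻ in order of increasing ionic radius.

V⁵⁺ < Sc³⁺ < Y³⁺ < Sr²⁺ < Rb⁺ < Br⁻ < I⁻

First list Z and electron count for each: V⁵⁺ (Z=23, 18 e⁻), Sc³⁺ (Z=21, 18 e⁻), Y³⁺ (Z=39, 36 e⁻), Sr²⁺ (Z=38, 36 e⁻), Rb⁺ (Z=37, 36 e⁻), Br⁻ (Z=35, 36 e⁻), I⁻ (Z=53, 54 e⁻). V⁵⁺ < Sc³⁺ (both 18 e⁻, Z=23>21); Sc³⁺ < Y³⁺ (same group, 1 shell fewer); Y³⁺ < Sr²⁺ (isoelectronic, higher Z=39 is smaller); Sr²⁺ < Rb⁺ (isoelectronic, higher Z=38 is smaller); Rb⁺ < Br⁻ (both 36 e⁻, Z=37>35); Br⁻ < I⁻ (same group, period 4 vs 5).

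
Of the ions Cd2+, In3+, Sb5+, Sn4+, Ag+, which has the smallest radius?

Each ion has 46 electrons. The ranking follows nuclear charge in reverse — greater Z gives a smaller radius. Sb5+ (Z=51), Sn4+ (Z=50), In3+ (Z=49), Cd2+ (Z=48), Ag+ (Z=47).

Sb5+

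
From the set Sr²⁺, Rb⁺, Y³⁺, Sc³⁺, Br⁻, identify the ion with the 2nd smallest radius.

Tabulating Z and e⁻: Sc³⁺ (Z=21, 18 e⁻), Y³⁺ (Z=39, 36 e⁻), Sr²⁺ (Z=38, 36 e⁻), Rb⁺ (Z=37, 36 e⁻), Br⁻ (Z=35, 36 e⁻). Sc³⁺ < Y³⁺ (same group, 1 shell fewer); Y³⁺ < Sr²⁺ (both 36 e⁻, Z=39>38); Sr²⁺ < Rb⁺ (isoelectronic, higher Z=38 is smaller); Rb⁺ < Br⁻ (isoelectronic, higher Z=37 is smaller).
Full ascending order: Sc³⁺ < Y³⁺ < Sr²⁺ < Rb⁺ < Br⁻. Counting from the smallest, position 2 is Y³⁺.

Y³⁺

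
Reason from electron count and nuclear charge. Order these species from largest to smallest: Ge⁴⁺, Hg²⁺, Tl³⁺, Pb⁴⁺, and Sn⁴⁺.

Hg²⁺ > Tl³⁺ > Pb⁴⁺ > Sn⁴⁺ > Ge⁴⁺

Work out protons and electrons: Ge⁴⁺: 28 e⁻, Z=32, Sn⁴⁺: 46 e⁻, Z=50, Pb⁴⁺: 78 e⁻, Z=82, Tl³⁺: 78 e⁻, Z=81, Hg²⁺: 78 e⁻, Z=80. Ge⁴⁺ < Sn⁴⁺ (same group, period 4 vs 5); Sn⁴⁺ < Pb⁴⁺ (same group, period 5 vs 6); Pb⁴⁺ < Tl³⁺ (both 78 e⁻, Z=82>81); Tl³⁺ < Hg²⁺ (isoelectronic, higher Z=81 is smaller).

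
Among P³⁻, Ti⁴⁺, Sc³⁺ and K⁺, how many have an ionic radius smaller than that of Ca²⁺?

These species are isoelectronic with 18 electrons. The only difference is the number of protons: Ti⁴⁺ (Z=22), Sc³⁺ (Z=21), Ca²⁺ (Z=20), K⁺ (Z=19), P³⁻ (Z=15). The strongest nuclear pull (Ti⁴⁺) gives the smallest ion.
Ordering all of them (including Ca²⁺) by radius gives Ti⁴⁺ < Sc³⁺ < Ca²⁺ < K⁺ < P³⁻. That's 2.

2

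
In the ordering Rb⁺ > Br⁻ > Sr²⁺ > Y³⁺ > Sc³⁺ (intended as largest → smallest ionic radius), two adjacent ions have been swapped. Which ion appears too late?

Br⁻

The pair Rb⁺, Br⁻ is the wrong way round — they are isoelectronic (36 e⁻) and Rb has more protons than Br (37 vs 35), making Rb⁺ smaller. All other adjacent pairs agree with periodic trends, so Br⁻ is the misplaced ion.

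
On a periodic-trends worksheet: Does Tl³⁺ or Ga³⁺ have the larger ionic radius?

Tl³⁺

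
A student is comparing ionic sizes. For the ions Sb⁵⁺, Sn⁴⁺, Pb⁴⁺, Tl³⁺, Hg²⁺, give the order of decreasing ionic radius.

Hg²⁺ > Tl³⁺ > Pb⁴⁺ > Sn⁴⁺ > Sb⁵⁺

Tabulating Z and e⁻: Sb⁵⁺: 46 e⁻, Z=51, Sn⁴⁺: 46 e⁻, Z=50, Pb⁴⁺: 78 e⁻, Z=82, Tl³⁺: 78 e⁻, Z=81, Hg²⁺: 78 e⁻, Z=80. Sb⁵⁺ < Sn⁴⁺ (both 46 e⁻, Z=51>50); Sn⁴⁺ < Pb⁴⁺ (same group, period 5 vs 6); Pb⁴⁺ < Tl³⁺ (isoelectronic, higher Z=82 is smaller); Tl³⁺ < Hg²⁺ (both 78 e⁻, Z=81>80).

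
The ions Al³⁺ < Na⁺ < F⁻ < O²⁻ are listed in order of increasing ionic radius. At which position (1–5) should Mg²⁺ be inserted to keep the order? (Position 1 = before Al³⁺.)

2

All of these have 10 electrons (isoelectronic). With the same electron cloud, the ion with the most protons pulls it in tightest. Nuclear charges: Al³⁺ (Z=13), Mg²⁺ (Z=12), Na⁺ (Z=11), F⁻ (Z=9), O²⁻ (Z=8). Highest Z is smallest.
Putting Mg²⁺ in gives Al³⁺ < Mg²⁺ < Na⁺ < F⁻ < O²⁻; it lands at slot 2.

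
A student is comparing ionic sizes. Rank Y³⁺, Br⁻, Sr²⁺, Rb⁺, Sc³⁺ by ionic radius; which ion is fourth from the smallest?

Rb⁺

Electron counts and nuclear charges: Sc³⁺ has 18 e⁻ (Z=21), Y³⁺ has 36 e⁻ (Z=39), Sr²⁺ has 36 e⁻ (Z=38), Rb⁺ has 36 e⁻ (Z=37), Br⁻ has 36 e⁻ (Z=35). Sc³⁺ < Y³⁺ (same group, 1 shell fewer); Y³⁺ < Sr²⁺ (isoelectronic, higher Z=39 is smaller); Sr²⁺ < Rb⁺ (isoelectronic, higher Z=38 is smaller); Rb⁺ < Br⁻ (isoelectronic, higher Z=37 is smaller).
So the order is Sc³⁺ < Y³⁺ < Sr²⁺ < Rb⁺ < Br⁻; the 4th-smallest ion is Rb⁺.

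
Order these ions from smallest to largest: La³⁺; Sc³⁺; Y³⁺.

Sc³⁺ < Y³⁺ < La³⁺

All are in the same group with charge +3. Radius grows down the group as n (the outermost shell) increases.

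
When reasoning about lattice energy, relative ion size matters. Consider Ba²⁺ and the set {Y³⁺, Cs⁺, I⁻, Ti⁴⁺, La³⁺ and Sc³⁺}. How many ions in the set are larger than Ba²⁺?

Tabulating Z and e⁻: Ti⁴⁺: 18 e⁻, Z=22, Sc³⁺: 18 e⁻, Z=21, Y³⁺: 36 e⁻, Z=39, La³⁺: 54 e⁻, Z=57, Ba²⁺: 54 e⁻, Z=56, Cs⁺: 54 e⁻, Z=55, I⁻: 54 e⁻, Z=53. Ti⁴⁺ < Sc³⁺ (isoelectronic, higher Z=22 is smaller); Sc³⁺ < Y³⁺ (same group, 1 shell fewer); Y³⁺ < La³⁺ (same group, 1 shell fewer); La³⁺ < Ba²⁺ (isoelectronic, higher Z=57 is smaller); Ba²⁺ < Cs⁺ (isoelectronic, higher Z=56 is smaller); Cs⁺ < I⁻ (isoelectronic, higher Z=55 is smaller).
Relative to Ba²⁺, the ions that are larger are Cs⁺, I⁻. That's 2.

2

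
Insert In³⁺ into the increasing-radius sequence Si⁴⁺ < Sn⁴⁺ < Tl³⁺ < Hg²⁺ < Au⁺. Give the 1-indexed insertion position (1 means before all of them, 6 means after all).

Work out protons and electrons: Si⁴⁺ has 10 e⁻ (Z=14), Sn⁴⁺ has 46 e⁻ (Z=50), In³⁺ has 46 e⁻ (Z=49), Tl³⁺ has 78 e⁻ (Z=81), Hg²⁺ has 78 e⁻ (Z=80), Au⁺ has 78 e⁻ (Z=79). Si⁴⁺ < Sn⁴⁺ (same group, 2 shells fewer); Sn⁴⁺ < In³⁺ (both 46 e⁻, Z=50>49); In³⁺ < Tl³⁺ (same group, 1 shell fewer); Tl³⁺ < Hg²⁺ (isoelectronic, higher Z=81 is smaller); Hg²⁺ < Au⁺ (isoelectronic, higher Z=80 is smaller).
With In³⁺ included the full order is Si⁴⁺ < Sn⁴⁺ < In³⁺ < Tl³⁺ < Hg²⁺ < Au⁺, so it takes position 3.

3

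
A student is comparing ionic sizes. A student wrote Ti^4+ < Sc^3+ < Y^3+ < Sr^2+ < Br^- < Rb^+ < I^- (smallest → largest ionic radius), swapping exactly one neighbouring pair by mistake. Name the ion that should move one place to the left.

Rb^+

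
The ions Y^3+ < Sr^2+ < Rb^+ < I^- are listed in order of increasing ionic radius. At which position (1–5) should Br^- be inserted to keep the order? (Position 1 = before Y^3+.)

Work out protons and electrons: Y^3+: 36 e⁻, Z=39, Sr^2+: 36 e⁻, Z=38, Rb^+: 36 e⁻, Z=37, Br^-: 36 e⁻, Z=35, I^-: 54 e⁻, Z=53. Y^3+ < Sr^2+ (isoelectronic, higher Z=39 is smaller); Sr^2+ < Rb^+ (both 36 e⁻, Z=38>37); Rb^+ < Br^- (both 36 e⁻, Z=37>35); Br^- < I^- (same group, period 4 vs 5).
With Br^- included the full order is Y^3+ < Sr^2+ < Rb^+ < Br^- < I^-, so it takes position 4.

4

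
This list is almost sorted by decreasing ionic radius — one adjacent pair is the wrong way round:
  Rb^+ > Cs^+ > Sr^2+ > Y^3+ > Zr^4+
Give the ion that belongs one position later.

Check each adjacent pair. Rb^+ and Cs^+ are reversed: same group and charge — period 5 sits above period 6, so Rb^+ is smaller. No other neighbouring pair contradicts the periodic trends, so Rb^+ is the ion listed too early.

Rb^+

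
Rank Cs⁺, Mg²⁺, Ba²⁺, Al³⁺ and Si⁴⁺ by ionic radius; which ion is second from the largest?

Ba²⁺

First list Z and electron count for each: Si⁴⁺ (Z=14, 10 e⁻), Al³⁺ (Z=13, 10 e⁻), Mg²⁺ (Z=12, 10 e⁻), Ba²⁺ (Z=56, 54 e⁻), Cs⁺ (Z=55, 54 e⁻). Si⁴⁺ < Al³⁺ (both 10 e⁻, Z=14>13); Al³⁺ < Mg²⁺ (both 10 e⁻, Z=13>12); Mg²⁺ < Ba²⁺ (same group, 3 shells fewer); Ba²⁺ < Cs⁺ (both 54 e⁻, Z=56>55).
That gives Si⁴⁺ < Al³⁺ < Mg²⁺ < Ba²⁺ < Cs⁺. From the largest end, number 2 is Ba²⁺.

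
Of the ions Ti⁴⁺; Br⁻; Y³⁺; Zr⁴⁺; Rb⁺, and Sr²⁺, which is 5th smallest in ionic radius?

Work out protons and electrons: Ti⁴⁺: 18 e⁻, Z=22, Zr⁴⁺: 36 e⁻, Z=40, Y³⁺: 36 e⁻, Z=39, Sr²⁺: 36 e⁻, Z=38, Rb⁺: 36 e⁻, Z=37, Br⁻: 36 e⁻, Z=35. Ti⁴⁺ < Zr⁴⁺ (same group, period 4 vs 5); Zr⁴⁺ < Y³⁺ (both 36 e⁻, Z=40>39); Y³⁺ < Sr²⁺ (isoelectronic, higher Z=39 is smaller); Sr²⁺ < Rb⁺ (isoelectronic, higher Z=38 is smaller); Rb⁺ < Br⁻ (isoelectronic, higher Z=37 is smaller).
That gives Ti⁴⁺ < Zr⁴⁺ < Y³⁺ < Sr²⁺ < Rb⁺ < Br⁻. From the smallest end, number 5 is Rb⁺.

Rb⁺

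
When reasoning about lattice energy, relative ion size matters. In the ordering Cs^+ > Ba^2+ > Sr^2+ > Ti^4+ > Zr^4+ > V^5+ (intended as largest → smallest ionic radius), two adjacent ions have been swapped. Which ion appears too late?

Zr^4+

Check each adjacent pair. Ti^4+ and Zr^4+ are reversed: Ti^4+ and Zr^4+ are in one column with the same charge; the lighter period-4 ion has one fewer shell and is smaller. No other neighbouring pair contradicts the periodic trends, so Zr^4+ is the ion listed too late.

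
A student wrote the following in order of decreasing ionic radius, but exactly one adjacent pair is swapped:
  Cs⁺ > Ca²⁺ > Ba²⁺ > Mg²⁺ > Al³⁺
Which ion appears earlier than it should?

The pair Ca²⁺, Ba²⁺ is the wrong way round — Ca²⁺ and Ba²⁺ are in one column with the same charge; the lighter period-4 ion has 2 fewer shells and is smaller. All other adjacent pairs agree with periodic trends, so Ca²⁺ is the misplaced ion.

Ca²⁺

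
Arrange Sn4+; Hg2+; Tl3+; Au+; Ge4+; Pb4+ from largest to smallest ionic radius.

Au+ > Hg2+ > Tl3+ > Pb4+ > Sn4+ > Ge4+

Tabulating Z and e⁻: Ge4+ (Z=32, 28 e⁻), Sn4+ (Z=50, 46 e⁻), Pb4+ (Z=82, 78 e⁻), Tl3+ (Z=81, 78 e⁻), Hg2+ (Z=80, 78 e⁻), Au+ (Z=79, 78 e⁻). Ge4+ < Sn4+ (same group, period 4 vs 5); Sn4+ < Pb4+ (same group, 1 shell fewer); Pb4+ < Tl3+ (both 78 e⁻, Z=82>81); Tl3+ < Hg2+ (both 78 e⁻, Z=81>80); Hg2+ < Au+ (both 78 e⁻, Z=80>79).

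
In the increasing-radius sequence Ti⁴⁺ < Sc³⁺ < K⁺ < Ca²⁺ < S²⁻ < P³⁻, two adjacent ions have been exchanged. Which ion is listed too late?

Check each adjacent pair. K⁺ and Ca²⁺ are reversed: both have 18 electrons but Z(Ca)=20 > Z(K)=19, so Ca²⁺ should be the smaller of the two. No other neighbouring pair contradicts the periodic trends, so Ca²⁺ is the ion listed too late.

Ca²⁺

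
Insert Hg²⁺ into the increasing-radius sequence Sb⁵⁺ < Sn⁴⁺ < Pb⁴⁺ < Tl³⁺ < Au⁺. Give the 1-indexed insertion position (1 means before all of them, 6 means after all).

Sb⁵⁺ (Z=51, 46 e⁻), Sn⁴⁺ (Z=50, 46 e⁻), Pb⁴⁺ (Z=82, 78 e⁻), Tl³⁺ (Z=81, 78 e⁻), Hg²⁺ (Z=80, 78 e⁻), Au⁺ (Z=79, 78 e⁻). Sb⁵⁺ < Sn⁴⁺ (isoelectronic, higher Z=51 is smaller); Sn⁴⁺ < Pb⁴⁺ (same group, 1 shell fewer); Pb⁴⁺ < Tl³⁺ (isoelectronic, higher Z=82 is smaller); Tl³⁺ < Hg²⁺ (isoelectronic, higher Z=81 is smaller); Hg²⁺ < Au⁺ (isoelectronic, higher Z=80 is smaller).
Putting Hg²⁺ in gives Sb⁵⁺ < Sn⁴⁺ < Pb⁴⁺ < Tl³⁺ < Hg²⁺ < Au⁺; it lands at slot 5.

5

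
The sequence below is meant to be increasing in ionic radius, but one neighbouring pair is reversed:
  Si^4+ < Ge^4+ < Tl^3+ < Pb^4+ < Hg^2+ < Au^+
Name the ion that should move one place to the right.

Tl^3+

Check each adjacent pair. Tl^3+ and Pb^4+ are reversed: Pb^4+ and Tl^3+ share 78 electrons; the higher nuclear charge on Pb (Z=82) contracts it more, so Pb^4+ < Tl^3+. No other neighbouring pair contradicts the periodic trends, so Tl^3+ is the ion listed too early.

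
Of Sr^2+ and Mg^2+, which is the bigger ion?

All are in the same group with charge +2. Radius grows down the group as n (the outermost shell) increases.

Sr^2+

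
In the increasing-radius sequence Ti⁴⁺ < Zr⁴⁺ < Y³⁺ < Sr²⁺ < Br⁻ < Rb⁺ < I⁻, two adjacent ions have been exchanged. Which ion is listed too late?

Rb⁺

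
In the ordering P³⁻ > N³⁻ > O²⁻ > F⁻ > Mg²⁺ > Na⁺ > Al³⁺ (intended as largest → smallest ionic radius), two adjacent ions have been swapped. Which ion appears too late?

Na⁺

Check each adjacent pair. Mg²⁺ and Na⁺ are reversed: they are isoelectronic (10 e⁻) and Mg has more protons than Na (12 vs 11), making Mg²⁺ smaller. No other neighbouring pair contradicts the periodic trends, so Na⁺ is the ion listed too late.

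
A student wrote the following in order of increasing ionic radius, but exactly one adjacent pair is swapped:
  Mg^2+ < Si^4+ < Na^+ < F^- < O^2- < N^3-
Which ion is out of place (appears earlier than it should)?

The pair Mg^2+, Si^4+ is the wrong way round — both have 10 electrons but Z(Si)=14 > Z(Mg)=12, so Si^4+ should be the smaller of the two. All other adjacent pairs agree with periodic trends, so Mg^2+ is the misplaced ion.

Mg^2+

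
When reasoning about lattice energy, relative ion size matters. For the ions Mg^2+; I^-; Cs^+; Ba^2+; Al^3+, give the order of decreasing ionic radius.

I^- > Cs^+ > Ba^2+ > Mg^2+ > Al^3+

Tabulating Z and e⁻: Al^3+ has 10 e⁻ (Z=13), Mg^2+ has 10 e⁻ (Z=12), Ba^2+ has 54 e⁻ (Z=56), Cs^+ has 54 e⁻ (Z=55), I^- has 54 e⁻ (Z=53). Al^3+ < Mg^2+ (isoelectronic, higher Z=13 is smaller); Mg^2+ < Ba^2+ (same group, 3 shells fewer); Ba^2+ < Cs^+ (isoelectronic, higher Z=56 is smaller); Cs^+ < I^- (isoelectronic, higher Z=55 is smaller).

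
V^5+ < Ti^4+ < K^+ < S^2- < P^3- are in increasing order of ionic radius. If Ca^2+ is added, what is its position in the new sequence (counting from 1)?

Each ion has 18 electrons. The ranking follows nuclear charge in reverse — greater Z gives a smaller radius. V^5+ (Z=23), Ti^4+ (Z=22), Ca^2+ (Z=20), K^+ (Z=19), S^2- (Z=16), P^3- (Z=15).
The complete sequence is V^5+ < Ti^4+ < Ca^2+ < K^+ < S^2- < P^3-. Ca^2+ sits at position 3.

3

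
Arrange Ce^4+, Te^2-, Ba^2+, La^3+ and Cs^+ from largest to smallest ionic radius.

Each ion has 54 electrons. The ranking follows nuclear charge in reverse — greater Z gives a smaller radius. Ce^4+ (Z=58), La^3+ (Z=57), Ba^2+ (Z=56), Cs^+ (Z=55), Te^2- (Z=52).

Te^2- > Cs^+ > Ba^2+ > La^3+ > Ce^4+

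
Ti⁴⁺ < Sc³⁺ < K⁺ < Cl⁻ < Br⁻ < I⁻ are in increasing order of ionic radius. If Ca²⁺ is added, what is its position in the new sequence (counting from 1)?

3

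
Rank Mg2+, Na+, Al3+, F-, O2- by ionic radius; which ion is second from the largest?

F-

These species are isoelectronic with 10 electrons. The only difference is the number of protons: Al3+ (Z=13), Mg2+ (Z=12), Na+ (Z=11), F- (Z=9), O2- (Z=8). The strongest nuclear pull (Al3+) gives the smallest ion.
That gives Al3+ < Mg2+ < Na+ < F- < O2-. From the largest end, number 2 is F-.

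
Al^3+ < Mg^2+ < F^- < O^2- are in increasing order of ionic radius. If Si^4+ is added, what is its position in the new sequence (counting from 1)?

Isoelectronic series (10 e⁻ each). Size is set by nuclear charge: more protons means a smaller ion. Si^4+ (Z=14), Al^3+ (Z=13), Mg^2+ (Z=12), F^- (Z=9), O^2- (Z=8).
The complete sequence is Si^4+ < Al^3+ < Mg^2+ < F^- < O^2-. Si^4+ sits at position 1.

1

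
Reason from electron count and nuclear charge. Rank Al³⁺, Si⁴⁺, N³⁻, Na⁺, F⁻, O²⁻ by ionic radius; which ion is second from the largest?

O²⁻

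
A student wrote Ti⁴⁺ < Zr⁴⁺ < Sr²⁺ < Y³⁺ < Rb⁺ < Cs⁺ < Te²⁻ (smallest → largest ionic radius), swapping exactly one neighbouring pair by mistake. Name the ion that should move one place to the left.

Y³⁺

The pair Sr²⁺, Y³⁺ is the wrong way round — they are isoelectronic (36 e⁻) and Y has more protons than Sr (39 vs 38), making Y³⁺ smaller. All other adjacent pairs agree with periodic trends, so Y³⁺ is the misplaced ion.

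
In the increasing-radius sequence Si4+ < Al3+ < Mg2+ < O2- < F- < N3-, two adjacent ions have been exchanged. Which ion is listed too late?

Check each adjacent pair. O2- and F- are reversed: they are isoelectronic (10 e⁻) and F has more protons than O (9 vs 8), making F- smaller. No other neighbouring pair contradicts the periodic trends, so F- is the ion listed too late.

F-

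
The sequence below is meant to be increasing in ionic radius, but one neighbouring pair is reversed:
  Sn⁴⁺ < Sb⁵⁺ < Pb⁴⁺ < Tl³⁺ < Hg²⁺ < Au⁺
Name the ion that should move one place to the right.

Sn⁴⁺

The pair Sn⁴⁺, Sb⁵⁺ is the wrong way round — both have 46 electrons but Z(Sb)=51 > Z(Sn)=50, so Sb⁵⁺ should be the smaller of the two. All other adjacent pairs agree with periodic trends, so Sn⁴⁺ is the misplaced ion.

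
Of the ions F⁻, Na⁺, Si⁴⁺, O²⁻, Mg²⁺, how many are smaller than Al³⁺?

Isoelectronic series (10 e⁻ each). Size is set by nuclear charge: more protons means a smaller ion. Si⁴⁺ (Z=14), Al³⁺ (Z=13), Mg²⁺ (Z=12), Na⁺ (Z=11), F⁻ (Z=9), O²⁻ (Z=8).
Overall: Si⁴⁺ < Al³⁺ < Mg²⁺ < Na⁺ < F⁻ < O²⁻. Al³⁺ has 1 below it and 4 above. So 1 is smaller.

1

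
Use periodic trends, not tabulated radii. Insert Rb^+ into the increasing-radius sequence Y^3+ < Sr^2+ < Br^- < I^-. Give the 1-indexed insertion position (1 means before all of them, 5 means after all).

3

Y^3+ (Z=39, 36 e⁻), Sr^2+ (Z=38, 36 e⁻), Rb^+ (Z=37, 36 e⁻), Br^- (Z=35, 36 e⁻), I^- (Z=53, 54 e⁻). Y^3+ < Sr^2+ (both 36 e⁻, Z=39>38); Sr^2+ < Rb^+ (both 36 e⁻, Z=38>37); Rb^+ < Br^- (both 36 e⁻, Z=37>35); Br^- < I^- (same group, 1 shell fewer).
Merged order: Y^3+ < Sr^2+ < Rb^+ < Br^- < I^- — Rb^+ is number 3.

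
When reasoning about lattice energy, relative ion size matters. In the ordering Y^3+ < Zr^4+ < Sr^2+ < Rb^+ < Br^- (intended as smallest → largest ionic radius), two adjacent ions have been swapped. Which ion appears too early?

Y^3+

Compare adjacent ions: they are isoelectronic (36 e⁻) and Zr has more protons than Y (40 vs 39), making Zr^4+ smaller — yet in this increasing list Y^3+ sits before Zr^4+. Nothing else is reversed, so Y^3+ should move one place to the right.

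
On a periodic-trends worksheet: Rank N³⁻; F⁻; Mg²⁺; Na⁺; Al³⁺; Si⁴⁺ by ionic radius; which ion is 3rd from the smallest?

Mg²⁺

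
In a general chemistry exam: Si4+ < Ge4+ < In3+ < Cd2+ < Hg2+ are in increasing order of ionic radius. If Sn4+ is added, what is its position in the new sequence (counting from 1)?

3

Work out protons and electrons: Si4+: 10 e⁻, Z=14, Ge4+: 28 e⁻, Z=32, Sn4+: 46 e⁻, Z=50, In3+: 46 e⁻, Z=49, Cd2+: 46 e⁻, Z=48, Hg2+: 78 e⁻, Z=80. Si4+ < Ge4+ (same group, period 3 vs 4); Ge4+ < Sn4+ (same group, period 4 vs 5); Sn4+ < In3+ (both 46 e⁻, Z=50>49); In3+ < Cd2+ (both 46 e⁻, Z=49>48); Cd2+ < Hg2+ (same group, 1 shell fewer).
With Sn4+ included the full order is Si4+ < Ge4+ < Sn4+ < In3+ < Cd2+ < Hg2+, so it takes position 3.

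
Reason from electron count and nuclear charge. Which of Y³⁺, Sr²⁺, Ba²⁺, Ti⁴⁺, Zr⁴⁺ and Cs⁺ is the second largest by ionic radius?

Ba²⁺

First list Z and electron count for each: Ti⁴⁺ has 18 e⁻ (Z=22), Zr⁴⁺ has 36 e⁻ (Z=40), Y³⁺ has 36 e⁻ (Z=39), Sr²⁺ has 36 e⁻ (Z=38), Ba²⁺ has 54 e⁻ (Z=56), Cs⁺ has 54 e⁻ (Z=55). Ti⁴⁺ < Zr⁴⁺ (same group, period 4 vs 5); Zr⁴⁺ < Y³⁺ (both 36 e⁻, Z=40>39); Y³⁺ < Sr²⁺ (isoelectronic, higher Z=39 is smaller); Sr²⁺ < Ba²⁺ (same group, 1 shell fewer); Ba²⁺ < Cs⁺ (isoelectronic, higher Z=56 is smaller).
Ordering: Ti⁴⁺ < Zr⁴⁺ < Y³⁺ < Sr²⁺ < Ba²⁺ < Cs⁺. The second largest is Ba²⁺.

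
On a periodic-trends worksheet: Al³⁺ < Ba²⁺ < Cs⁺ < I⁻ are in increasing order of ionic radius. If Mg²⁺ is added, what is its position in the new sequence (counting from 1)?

Work out protons and electrons: Al³⁺: 10 e⁻, Z=13, Mg²⁺: 10 e⁻, Z=12, Ba²⁺: 54 e⁻, Z=56, Cs⁺: 54 e⁻, Z=55, I⁻: 54 e⁻, Z=53. Al³⁺ < Mg²⁺ (isoelectronic, higher Z=13 is smaller); Mg²⁺ < Ba²⁺ (same group, 3 shells fewer); Ba²⁺ < Cs⁺ (both 54 e⁻, Z=56>55); Cs⁺ < I⁻ (isoelectronic, higher Z=55 is smaller).
Putting Mg²⁺ in gives Al³⁺ < Mg²⁺ < Ba²⁺ < Cs⁺ < I⁻; it lands at slot 2.

2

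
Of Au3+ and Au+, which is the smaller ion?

Au3+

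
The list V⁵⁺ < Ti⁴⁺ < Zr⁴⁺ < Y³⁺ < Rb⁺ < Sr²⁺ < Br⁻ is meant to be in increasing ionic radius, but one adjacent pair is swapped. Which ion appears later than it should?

Sr²⁺

The pair Rb⁺, Sr²⁺ is the wrong way round — Sr²⁺ and Rb⁺ share 36 electrons; the higher nuclear charge on Sr (Z=38) contracts it more, so Sr²⁺ < Rb⁺. All other adjacent pairs agree with periodic trends, so Sr²⁺ is the misplaced ion.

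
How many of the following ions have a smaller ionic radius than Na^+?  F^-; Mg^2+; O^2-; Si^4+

2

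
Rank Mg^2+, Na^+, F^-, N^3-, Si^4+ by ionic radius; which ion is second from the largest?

All of these have 10 electrons (isoelectronic). With the same electron cloud, the ion with the most protons pulls it in tightest. Nuclear charges: Si^4+ (Z=14), Mg^2+ (Z=12), Na^+ (Z=11), F^- (Z=9), N^3- (Z=7). Highest Z is smallest.
So the order is Si^4+ < Mg^2+ < Na^+ < F^- < N^3-; the 2nd-largest ion is F^-.

F^-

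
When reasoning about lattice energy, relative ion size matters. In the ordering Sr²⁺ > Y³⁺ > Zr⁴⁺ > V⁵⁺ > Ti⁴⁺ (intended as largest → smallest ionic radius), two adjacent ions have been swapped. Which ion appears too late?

Ti⁴⁺

Scanning neighbour by neighbour, only V⁵⁺/Ti⁴⁺ violates a trend: both have 18 electrons but Z(V)=23 > Z(Ti)=22, so V⁵⁺ should be the smaller of the two. That makes Ti⁴⁺ the one sitting a position late relative to where it belongs.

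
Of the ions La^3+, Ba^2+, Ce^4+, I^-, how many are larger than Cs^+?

1

Isoelectronic series (54 e⁻ each). Size is set by nuclear charge: more protons means a smaller ion. Ce^4+ (Z=58), La^3+ (Z=57), Ba^2+ (Z=56), Cs^+ (Z=55), I^- (Z=53).
Overall: Ce^4+ < La^3+ < Ba^2+ < Cs^+ < I^-. Cs^+ has 3 below it and 1 above. So 1 is larger.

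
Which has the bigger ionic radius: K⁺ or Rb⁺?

Rb⁺

All are in the same group with charge +1. Radius grows down the group as n (the outermost shell) increases.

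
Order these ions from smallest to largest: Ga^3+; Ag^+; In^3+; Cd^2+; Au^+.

Tabulating Z and e⁻: Ga^3+ (Z=31, 28 e⁻), In^3+ (Z=49, 46 e⁻), Cd^2+ (Z=48, 46 e⁻), Ag^+ (Z=47, 46 e⁻), Au^+ (Z=79, 78 e⁻). Ga^3+ < In^3+ (same group, period 4 vs 5); In^3+ < Cd^2+ (both 46 e⁻, Z=49>48); Cd^2+ < Ag^+ (both 46 e⁻, Z=48>47); Ag^+ < Au^+ (same group, period 5 vs 6).

Ga^3+ < In^3+ < Cd^2+ < Ag^+ < Au^+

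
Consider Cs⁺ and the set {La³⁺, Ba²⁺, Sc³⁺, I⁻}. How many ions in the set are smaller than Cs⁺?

Tabulating Z and e⁻: Sc³⁺ has 18 e⁻ (Z=21), La³⁺ has 54 e⁻ (Z=57), Ba²⁺ has 54 e⁻ (Z=56), Cs⁺ has 54 e⁻ (Z=55), I⁻ has 54 e⁻ (Z=53). Sc³⁺ < La³⁺ (same group, period 4 vs 6); La³⁺ < Ba²⁺ (isoelectronic, higher Z=57 is smaller); Ba²⁺ < Cs⁺ (isoelectronic, higher Z=56 is smaller); Cs⁺ < I⁻ (both 54 e⁻, Z=55>53).
Placing each against Cs⁺: smaller — Sc³⁺, La³⁺, Ba²⁺; larger — I⁻. So 3 are smaller.

3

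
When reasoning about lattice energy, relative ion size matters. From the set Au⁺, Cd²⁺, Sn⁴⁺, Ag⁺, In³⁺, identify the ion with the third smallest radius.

First list Z and electron count for each: Sn⁴⁺: 46 e⁻, Z=50, In³⁺: 46 e⁻, Z=49, Cd²⁺: 46 e⁻, Z=48, Ag⁺: 46 e⁻, Z=47, Au⁺: 78 e⁻, Z=79. Sn⁴⁺ < In³⁺ (isoelectronic, higher Z=50 is smaller); In³⁺ < Cd²⁺ (isoelectronic, higher Z=49 is smaller); Cd²⁺ < Ag⁺ (isoelectronic, higher Z=48 is smaller); Ag⁺ < Au⁺ (same group, period 5 vs 6).
Full ascending order: Sn⁴⁺ < In³⁺ < Cd²⁺ < Ag⁺ < Au⁺. Counting from the smallest, position 3 is Cd²⁺.

Cd²⁺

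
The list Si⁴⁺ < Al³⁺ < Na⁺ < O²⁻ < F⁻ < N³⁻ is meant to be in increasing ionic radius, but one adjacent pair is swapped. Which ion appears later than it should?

Compare adjacent ions: they are isoelectronic (10 e⁻) and F has more protons than O (9 vs 8), making F⁻ smaller — yet in this increasing list O²⁻ sits before F⁻. Nothing else is reversed, so F⁻ should move one place to the left.

F⁻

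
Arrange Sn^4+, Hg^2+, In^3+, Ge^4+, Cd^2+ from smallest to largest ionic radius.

Electron counts and nuclear charges: Ge^4+ has 28 e⁻ (Z=32), Sn^4+ has 46 e⁻ (Z=50), In^3+ has 46 e⁻ (Z=49), Cd^2+ has 46 e⁻ (Z=48), Hg^2+ has 78 e⁻ (Z=80). Ge^4+ < Sn^4+ (same group, 1 shell fewer); Sn^4+ < In^3+ (both 46 e⁻, Z=50>49); In^3+ < Cd^2+ (both 46 e⁻, Z=49>48); Cd^2+ < Hg^2+ (same group, period 5 vs 6).

Ge^4+ < Sn^4+ < In^3+ < Cd^2+ < Hg^2+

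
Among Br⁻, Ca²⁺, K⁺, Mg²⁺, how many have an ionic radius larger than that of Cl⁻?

First list Z and electron count for each: Mg²⁺ (Z=12, 10 e⁻), Ca²⁺ (Z=20, 18 e⁻), K⁺ (Z=19, 18 e⁻), Cl⁻ (Z=17, 18 e⁻), Br⁻ (Z=35, 36 e⁻). Mg²⁺ < Ca²⁺ (same group, period 3 vs 4); Ca²⁺ < K⁺ (both 18 e⁻, Z=20>19); K⁺ < Cl⁻ (both 18 e⁻, Z=19>17); Cl⁻ < Br⁻ (same group, period 3 vs 4).
Ordering all of them (including Cl⁻) by radius gives Mg²⁺ < Ca²⁺ < K⁺ < Cl⁻ < Br⁻. That's 1.

1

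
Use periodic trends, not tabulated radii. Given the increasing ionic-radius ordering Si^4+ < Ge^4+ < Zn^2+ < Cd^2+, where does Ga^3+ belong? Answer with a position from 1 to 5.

Electron counts and nuclear charges: Si^4+ has 10 e⁻ (Z=14), Ge^4+ has 28 e⁻ (Z=32), Ga^3+ has 28 e⁻ (Z=31), Zn^2+ has 28 e⁻ (Z=30), Cd^2+ has 46 e⁻ (Z=48). Si^4+ < Ge^4+ (same group, 1 shell fewer); Ge^4+ < Ga^3+ (isoelectronic, higher Z=32 is smaller); Ga^3+ < Zn^2+ (isoelectronic, higher Z=31 is smaller); Zn^2+ < Cd^2+ (same group, 1 shell fewer).
Merged order: Si^4+ < Ge^4+ < Ga^3+ < Zn^2+ < Cd^2+ — Ga^3+ is number 3.

3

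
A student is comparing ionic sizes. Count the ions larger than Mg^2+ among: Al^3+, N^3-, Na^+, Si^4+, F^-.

3

Each ion has 10 electrons. The ranking follows nuclear charge in reverse — greater Z gives a smaller radius. Si^4+ (Z=14), Al^3+ (Z=13), Mg^2+ (Z=12), Na^+ (Z=11), F^- (Z=9), N^3- (Z=7).
Overall: Si^4+ < Al^3+ < Mg^2+ < Na^+ < F^- < N^3-. Mg^2+ has 2 below it and 3 above. So 3 are larger.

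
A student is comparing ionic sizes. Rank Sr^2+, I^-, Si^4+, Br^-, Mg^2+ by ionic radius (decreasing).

First list Z and electron count for each: Si^4+: 10 e⁻, Z=14, Mg^2+: 10 e⁻, Z=12, Sr^2+: 36 e⁻, Z=38, Br^-: 36 e⁻, Z=35, I^-: 54 e⁻, Z=53. Si^4+ < Mg^2+ (isoelectronic, higher Z=14 is smaller); Mg^2+ < Sr^2+ (same group, 2 shells fewer); Sr^2+ < Br^- (both 36 e⁻, Z=38>35); Br^- < I^- (same group, period 4 vs 5).

I^- > Br^- > Sr^2+ > Mg^2+ > Si^4+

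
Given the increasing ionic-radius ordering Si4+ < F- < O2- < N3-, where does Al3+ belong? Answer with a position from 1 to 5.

All of these have 10 electrons (isoelectronic). With the same electron cloud, the ion with the most protons pulls it in tightest. Nuclear charges: Si4+ (Z=14), Al3+ (Z=13), F- (Z=9), O2- (Z=8), N3- (Z=7). Highest Z is smallest.
The complete sequence is Si4+ < Al3+ < F- < O2- < N3-. Al3+ sits at position 2.

2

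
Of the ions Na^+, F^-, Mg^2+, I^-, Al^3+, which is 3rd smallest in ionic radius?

Electron counts and nuclear charges: Al^3+ (Z=13, 10 e⁻), Mg^2+ (Z=12, 10 e⁻), Na^+ (Z=11, 10 e⁻), F^- (Z=9, 10 e⁻), I^- (Z=53, 54 e⁻). Al^3+ < Mg^2+ (both 10 e⁻, Z=13>12); Mg^2+ < Na^+ (both 10 e⁻, Z=12>11); Na^+ < F^- (both 10 e⁻, Z=11>9); F^- < I^- (same group, 3 shells fewer).
Full ascending order: Al^3+ < Mg^2+ < Na^+ < F^- < I^-. Counting from the smallest, position 3 is Na^+.

Na^+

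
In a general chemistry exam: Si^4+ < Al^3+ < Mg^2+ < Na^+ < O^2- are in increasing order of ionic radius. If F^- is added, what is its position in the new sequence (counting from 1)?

5

Isoelectronic series (10 e⁻ each). Size is set by nuclear charge: more protons means a smaller ion. Si^4+ (Z=14), Al^3+ (Z=13), Mg^2+ (Z=12), Na^+ (Z=11), F^- (Z=9), O^2- (Z=8).
Putting F^- in gives Si^4+ < Al^3+ < Mg^2+ < Na^+ < F^- < O^2-; it lands at slot 5.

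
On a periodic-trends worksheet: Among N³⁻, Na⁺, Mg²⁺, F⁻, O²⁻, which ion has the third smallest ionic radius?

F⁻

These species are isoelectronic with 10 electrons. The only difference is the number of protons: Mg²⁺ (Z=12), Na⁺ (Z=11), F⁻ (Z=9), O²⁻ (Z=8), N³⁻ (Z=7). The strongest nuclear pull (Mg²⁺) gives the smallest ion.
Ordering: Mg²⁺ < Na⁺ < F⁻ < O²⁻ < N³⁻. The third smallest is F⁻.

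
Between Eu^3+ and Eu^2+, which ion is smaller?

Eu^3+

These are all Eu ions. Removing more electrons (higher positive charge) pulls the remaining electrons in closer, so Eu^3+ is smallest and Eu^2+ is largest.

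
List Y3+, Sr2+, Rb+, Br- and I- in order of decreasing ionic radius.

I- > Br- > Rb+ > Sr2+ > Y3+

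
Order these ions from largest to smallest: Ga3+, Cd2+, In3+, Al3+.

First list Z and electron count for each: Al3+ (Z=13, 10 e⁻), Ga3+ (Z=31, 28 e⁻), In3+ (Z=49, 46 e⁻), Cd2+ (Z=48, 46 e⁻). Al3+ < Ga3+ (same group, period 3 vs 4); Ga3+ < In3+ (same group, period 4 vs 5); In3+ < Cd2+ (isoelectronic, higher Z=49 is smaller).

Cd2+ > In3+ > Ga3+ > Al3+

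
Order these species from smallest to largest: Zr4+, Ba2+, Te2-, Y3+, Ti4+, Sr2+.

Ti4+: 18 e⁻, Z=22, Zr4+: 36 e⁻, Z=40, Y3+: 36 e⁻, Z=39, Sr2+: 36 e⁻, Z=38, Ba2+: 54 e⁻, Z=56, Te2-: 54 e⁻, Z=52. Ti4+ < Zr4+ (same group, period 4 vs 5); Zr4+ < Y3+ (both 36 e⁻, Z=40>39); Y3+ < Sr2+ (both 36 e⁻, Z=39>38); Sr2+ < Ba2+ (same group, period 5 vs 6); Ba2+ < Te2- (isoelectronic, higher Z=56 is smaller).

Ti4+ < Zr4+ < Y3+ < Sr2+ < Ba2+ < Te2-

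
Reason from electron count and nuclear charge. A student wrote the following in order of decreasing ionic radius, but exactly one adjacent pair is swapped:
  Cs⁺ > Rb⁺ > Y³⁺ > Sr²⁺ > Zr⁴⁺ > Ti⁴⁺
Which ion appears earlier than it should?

Check each adjacent pair. Y³⁺ and Sr²⁺ are reversed: Y³⁺ and Sr²⁺ share 36 electrons; the higher nuclear charge on Y (Z=39) contracts it more, so Y³⁺ < Sr²⁺. No other neighbouring pair contradicts the periodic trends, so Y³⁺ is the ion listed too early.

Y³⁺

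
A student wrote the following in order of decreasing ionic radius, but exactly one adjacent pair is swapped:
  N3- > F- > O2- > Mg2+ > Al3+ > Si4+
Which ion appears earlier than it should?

Scanning neighbour by neighbour, only F-/O2- violates a trend: they are isoelectronic (10 e⁻) and F has more protons than O (9 vs 8), making F- smaller. That makes F- the one sitting a position early relative to where it belongs.

F-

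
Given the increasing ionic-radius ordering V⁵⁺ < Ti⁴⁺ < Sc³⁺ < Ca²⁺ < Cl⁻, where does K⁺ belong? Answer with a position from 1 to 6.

5

Each ion has 18 electrons. The ranking follows nuclear charge in reverse — greater Z gives a smaller radius. V⁵⁺ (Z=23), Ti⁴⁺ (Z=22), Sc³⁺ (Z=21), Ca²⁺ (Z=20), K⁺ (Z=19), Cl⁻ (Z=17).
Putting K⁺ in gives V⁵⁺ < Ti⁴⁺ < Sc³⁺ < Ca²⁺ < K⁺ < Cl⁻; it lands at slot 5.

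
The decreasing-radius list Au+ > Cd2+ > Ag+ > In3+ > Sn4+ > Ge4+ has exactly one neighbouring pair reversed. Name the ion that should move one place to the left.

Ag+

The pair Cd2+, Ag+ is the wrong way round — they are isoelectronic (46 e⁻) and Cd has more protons than Ag (48 vs 47), making Cd2+ smaller. All other adjacent pairs agree with periodic trends, so Ag+ is the misplaced ion.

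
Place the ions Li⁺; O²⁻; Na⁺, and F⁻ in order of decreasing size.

O²⁻ > F⁻ > Na⁺ > Li⁺

Tabulating Z and e⁻: Li⁺ has 2 e⁻ (Z=3), Na⁺ has 10 e⁻ (Z=11), F⁻ has 10 e⁻ (Z=9), O²⁻ has 10 e⁻ (Z=8). Li⁺ < Na⁺ (same group, period 2 vs 3); Na⁺ < F⁻ (isoelectronic, higher Z=11 is smaller); F⁻ < O²⁻ (both 10 e⁻, Z=9>8).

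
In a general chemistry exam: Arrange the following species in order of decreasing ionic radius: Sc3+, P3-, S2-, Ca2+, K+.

P3- > S2- > K+ > Ca2+ > Sc3+

Isoelectronic series (18 e⁻ each). Size is set by nuclear charge: more protons means a smaller ion. Sc3+ (Z=21), Ca2+ (Z=20), K+ (Z=19), S2- (Z=16), P3- (Z=15).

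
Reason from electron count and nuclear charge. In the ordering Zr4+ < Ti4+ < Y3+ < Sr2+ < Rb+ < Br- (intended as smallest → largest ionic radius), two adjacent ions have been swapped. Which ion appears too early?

The pair Zr4+, Ti4+ is the wrong way round — both in group 4 with the same charge; Ti4+ (period 4) has the smaller radius. All other adjacent pairs agree with periodic trends, so Zr4+ is the misplaced ion.

Zr4+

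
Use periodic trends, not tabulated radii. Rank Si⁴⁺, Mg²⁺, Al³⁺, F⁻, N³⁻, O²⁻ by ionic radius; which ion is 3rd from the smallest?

Mg²⁺

Each ion has 10 electrons. The ranking follows nuclear charge in reverse — greater Z gives a smaller radius. Si⁴⁺ (Z=14), Al³⁺ (Z=13), Mg²⁺ (Z=12), F⁻ (Z=9), O²⁻ (Z=8), N³⁻ (Z=7).
So the order is Si⁴⁺ < Al³⁺ < Mg²⁺ < F⁻ < O²⁻ < N³⁻; the 3rd-smallest ion is Mg²⁺.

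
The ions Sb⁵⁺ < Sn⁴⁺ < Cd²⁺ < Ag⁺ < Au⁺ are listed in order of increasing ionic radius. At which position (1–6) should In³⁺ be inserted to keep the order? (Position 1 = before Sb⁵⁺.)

3

Tabulating Z and e⁻: Sb⁵⁺: 46 e⁻, Z=51, Sn⁴⁺: 46 e⁻, Z=50, In³⁺: 46 e⁻, Z=49, Cd²⁺: 46 e⁻, Z=48, Ag⁺: 46 e⁻, Z=47, Au⁺: 78 e⁻, Z=79. Sb⁵⁺ < Sn⁴⁺ (both 46 e⁻, Z=51>50); Sn⁴⁺ < In³⁺ (both 46 e⁻, Z=50>49); In³⁺ < Cd²⁺ (both 46 e⁻, Z=49>48); Cd²⁺ < Ag⁺ (both 46 e⁻, Z=48>47); Ag⁺ < Au⁺ (same group, 1 shell fewer).
With In³⁺ included the full order is Sb⁵⁺ < Sn⁴⁺ < In³⁺ < Cd²⁺ < Ag⁺ < Au⁺, so it takes position 3.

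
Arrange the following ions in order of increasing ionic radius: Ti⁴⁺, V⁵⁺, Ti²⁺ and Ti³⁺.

V⁵⁺ < Ti⁴⁺ < Ti³⁺ < Ti²⁺

Electron counts and nuclear charges: V⁵⁺ has 18 e⁻ (Z=23), Ti⁴⁺ has 18 e⁻ (Z=22), Ti³⁺ has 19 e⁻ (Z=22), Ti²⁺ has 20 e⁻ (Z=22). V⁵⁺ < Ti⁴⁺ (both 18 e⁻, Z=23>22); Ti⁴⁺ < Ti³⁺ (higher charge on the same element); Ti³⁺ < Ti²⁺ (same element, +3 vs +2).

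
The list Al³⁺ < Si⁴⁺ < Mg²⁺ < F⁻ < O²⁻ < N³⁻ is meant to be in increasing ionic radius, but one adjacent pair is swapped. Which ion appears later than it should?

Si⁴⁺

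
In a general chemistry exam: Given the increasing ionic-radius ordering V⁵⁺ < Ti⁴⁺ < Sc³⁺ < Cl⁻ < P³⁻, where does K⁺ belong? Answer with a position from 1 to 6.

4

These species are isoelectronic with 18 electrons. The only difference is the number of protons: V⁵⁺ (Z=23), Ti⁴⁺ (Z=22), Sc³⁺ (Z=21), K⁺ (Z=19), Cl⁻ (Z=17), P³⁻ (Z=15). The strongest nuclear pull (V⁵⁺) gives the smallest ion.
The complete sequence is V⁵⁺ < Ti⁴⁺ < Sc³⁺ < K⁺ < Cl⁻ < P³⁻. K⁺ sits at position 4.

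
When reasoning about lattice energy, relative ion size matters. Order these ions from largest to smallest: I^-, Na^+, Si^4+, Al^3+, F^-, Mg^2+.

I^- > F^- > Na^+ > Mg^2+ > Al^3+ > Si^4+

Si^4+ (Z=14, 10 e⁻), Al^3+ (Z=13, 10 e⁻), Mg^2+ (Z=12, 10 e⁻), Na^+ (Z=11, 10 e⁻), F^- (Z=9, 10 e⁻), I^- (Z=53, 54 e⁻). Si^4+ < Al^3+ (both 10 e⁻, Z=14>13); Al^3+ < Mg^2+ (both 10 e⁻, Z=13>12); Mg^2+ < Na^+ (both 10 e⁻, Z=12>11); Na^+ < F^- (both 10 e⁻, Z=11>9); F^- < I^- (same group, period 2 vs 5).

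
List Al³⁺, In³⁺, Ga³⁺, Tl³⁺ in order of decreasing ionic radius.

Tl³⁺ > In³⁺ > Ga³⁺ > Al³⁺

These ions sit in one column with identical charge. Each step down the periodic table adds a principal shell, increasing the radius.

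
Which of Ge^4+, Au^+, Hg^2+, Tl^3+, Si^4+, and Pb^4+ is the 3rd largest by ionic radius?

Tabulating Z and e⁻: Si^4+ has 10 e⁻ (Z=14), Ge^4+ has 28 e⁻ (Z=32), Pb^4+ has 78 e⁻ (Z=82), Tl^3+ has 78 e⁻ (Z=81), Hg^2+ has 78 e⁻ (Z=80), Au^+ has 78 e⁻ (Z=79). Si^4+ < Ge^4+ (same group, 1 shell fewer); Ge^4+ < Pb^4+ (same group, period 4 vs 6); Pb^4+ < Tl^3+ (both 78 e⁻, Z=82>81); Tl^3+ < Hg^2+ (isoelectronic, higher Z=81 is smaller); Hg^2+ < Au^+ (both 78 e⁻, Z=80>79).
Ordering: Si^4+ < Ge^4+ < Pb^4+ < Tl^3+ < Hg^2+ < Au^+. The 3rd largest is Tl^3+.

Tl^3+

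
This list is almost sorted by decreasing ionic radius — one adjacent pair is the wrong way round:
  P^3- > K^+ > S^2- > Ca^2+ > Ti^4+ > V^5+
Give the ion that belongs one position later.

K^+

Check each adjacent pair. K^+ and S^2- are reversed: K^+ and S^2- share 18 electrons; the higher nuclear charge on K (Z=19) contracts it more, so K^+ < S^2-. No other neighbouring pair contradicts the periodic trends, so K^+ is the ion listed too early.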